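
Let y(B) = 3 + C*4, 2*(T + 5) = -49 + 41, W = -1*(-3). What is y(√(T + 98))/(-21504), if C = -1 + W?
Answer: -11/21504 ≈ -0.00051153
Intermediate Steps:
W = 3
C = 2 (C = -1 + 3 = 2)
T = -9 (T = -5 + (-49 + 41)/2 = -5 + (½)*(-8) = -5 - 4 = -9)
y(B) = 11 (y(B) = 3 + 2*4 = 3 + 8 = 11)
y(√(T + 98))/(-21504) = 11/(-21504) = 11*(-1/21504) = -11/21504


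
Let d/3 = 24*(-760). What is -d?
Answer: 54720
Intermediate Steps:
d = -54720 (d = 3*(24*(-760)) = 3*(-18240) = -54720)
-d = -1*(-54720) = 54720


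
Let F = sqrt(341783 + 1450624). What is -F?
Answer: -sqrt(1792407) ≈ -1338.8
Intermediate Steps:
F = sqrt(1792407) ≈ 1338.8
-F = -sqrt(1792407)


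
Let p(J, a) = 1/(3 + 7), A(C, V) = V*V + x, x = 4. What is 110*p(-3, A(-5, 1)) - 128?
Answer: -117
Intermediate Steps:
A(C, V) = 4 + V² (A(C, V) = V*V + 4 = V² + 4 = 4 + V²)
p(J, a) = ⅒ (p(J, a) = 1/10 = ⅒)
110*p(-3, A(-5, 1)) - 128 = 110*(⅒) - 128 = 11 - 128 = -117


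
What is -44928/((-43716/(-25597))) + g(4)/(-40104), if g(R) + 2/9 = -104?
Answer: -17295179390057/657444924 ≈ -26307.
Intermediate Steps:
g(R) = -938/9 (g(R) = -2/9 - 104 = -938/9)
-44928/((-43716/(-25597))) + g(4)/(-40104) = -44928/((-43716/(-25597))) - 938/9/(-40104) = -44928/((-43716*(-1/25597))) - 938/9*(-1/40104) = -44928/43716/25597 + 469/180468 = -44928*25597/43716 + 469/180468 = -95835168/3643 + 469/180468 = -17295179390057/657444924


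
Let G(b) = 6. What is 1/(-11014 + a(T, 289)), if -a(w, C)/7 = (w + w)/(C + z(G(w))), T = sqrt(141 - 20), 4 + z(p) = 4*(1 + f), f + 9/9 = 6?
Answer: -309/3403480 ≈ -9.0789e-5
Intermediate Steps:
f = 5 (f = -1 + 6 = 5)
z(p) = 20 (z(p) = -4 + 4*(1 + 5) = -4 + 4*6 = -4 + 24 = 20)
T = 11 (T = sqrt(121) = 11)
a(w, C) = -14*w/(20 + C) (a(w, C) = -7*(w + w)/(C + 20) = -7*2*w/(20 + C) = -14*w/(20 + C))
1/(-11014 + a(T, 289)) = 1/(-11014 - 14*11/(20 + 289)) = 1/(-11014 - 14*11/309) = 1/(-11014 - 14*11*1/309) = 1/(-11014 - 154/309) = 1/(-3403480/309) = -309/3403480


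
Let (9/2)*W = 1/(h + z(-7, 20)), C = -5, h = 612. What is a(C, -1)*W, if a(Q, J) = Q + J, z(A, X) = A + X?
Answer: -4/1875 ≈ -0.0021333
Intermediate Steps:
a(Q, J) = J + Q
W = 2/5625 (W = 2/(9*(612 + (-7 + 20))) = 2/(9*(612 + 13)) = (2/9)/625 = (2/9)*(1/625) = 2/5625 ≈ 0.00035556)
a(C, -1)*W = (-1 - 5)*(2/5625) = -6*2/5625 = -4/1875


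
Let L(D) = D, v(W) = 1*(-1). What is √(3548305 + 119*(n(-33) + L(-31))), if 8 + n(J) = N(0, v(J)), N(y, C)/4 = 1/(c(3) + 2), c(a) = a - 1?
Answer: √3543783 ≈ 1882.5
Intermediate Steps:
c(a) = -1 + a
v(W) = -1
N(y, C) = 1 (N(y, C) = 4/((-1 + 3) + 2) = 4/(2 + 2) = 4/4 = 4*(¼) = 1)
n(J) = -7 (n(J) = -8 + 1 = -7)
√(3548305 + 119*(n(-33) + L(-31))) = √(3548305 + 119*(-7 - 31)) = √(3548305 + 119*(-38)) = √(3548305 - 4522) = √3543783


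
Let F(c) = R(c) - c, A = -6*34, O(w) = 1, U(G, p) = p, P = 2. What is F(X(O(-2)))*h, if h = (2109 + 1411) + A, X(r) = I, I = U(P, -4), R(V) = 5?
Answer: 29844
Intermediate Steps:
A = -204
I = -4
X(r) = -4
F(c) = 5 - c
h = 3316 (h = (2109 + 1411) - 204 = 3520 - 204 = 3316)
F(X(O(-2)))*h = (5 - 1*(-4))*3316 = (5 + 4)*3316 = 9*3316 = 29844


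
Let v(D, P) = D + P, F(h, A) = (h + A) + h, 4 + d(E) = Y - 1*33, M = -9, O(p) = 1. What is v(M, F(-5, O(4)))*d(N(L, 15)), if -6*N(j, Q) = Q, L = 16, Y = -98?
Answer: 2430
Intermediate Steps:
N(j, Q) = -Q/6
d(E) = -135 (d(E) = -4 + (-98 - 1*33) = -4 + (-98 - 33) = -4 - 131 = -135)
F(h, A) = A + 2*h (F(h, A) = (A + h) + h = A + 2*h)
v(M, F(-5, O(4)))*d(N(L, 15)) = (-9 + (1 + 2*(-5)))*(-135) = (-9 + (1 - 10))*(-135) = (-9 - 9)*(-135) = -18*(-135) = 2430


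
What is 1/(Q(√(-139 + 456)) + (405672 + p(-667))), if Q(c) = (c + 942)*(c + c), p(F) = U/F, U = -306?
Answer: 22595159267/9117986757641342 - 209542719*√317/18235973515282684 ≈ 2.2735e-6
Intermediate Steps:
p(F) = -306/F
Q(c) = 2*c*(942 + c) (Q(c) = (942 + c)*(2*c) = 2*c*(942 + c))
1/(Q(√(-139 + 456)) + (405672 + p(-667))) = 1/(2*√(-139 + 456)*(942 + √(-139 + 456)) + (405672 - 306/(-667))) = 1/(2*√317*(942 + √317) + (405672 - 306*(-1/667))) = 1/(2*√317*(942 + √317) + (405672 + 306/667)) = 1/(2*√317*(942 + √317) + 270583530/667) = 1/(270583530/667 + 2*√317*(942 + √317))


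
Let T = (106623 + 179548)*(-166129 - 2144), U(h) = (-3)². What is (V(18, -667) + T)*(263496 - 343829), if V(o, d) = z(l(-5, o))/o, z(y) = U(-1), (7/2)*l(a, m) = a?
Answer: 7736847561086545/2 ≈ 3.8684e+15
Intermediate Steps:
U(h) = 9
l(a, m) = 2*a/7
z(y) = 9
V(o, d) = 9/o
T = -48154852683 (T = 286171*(-168273) = -48154852683)
(V(18, -667) + T)*(263496 - 343829) = (9/18 - 48154852683)*(263496 - 343829) = (9*(1/18) - 48154852683)*(-80333) = (½ - 48154852683)*(-80333) = -96309705365/2*(-80333) = 7736847561086545/2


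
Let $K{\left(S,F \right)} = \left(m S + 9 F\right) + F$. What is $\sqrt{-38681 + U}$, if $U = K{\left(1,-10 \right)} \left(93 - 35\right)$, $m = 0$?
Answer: $i \sqrt{44481} \approx 210.91 i$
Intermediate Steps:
$K{\left(S,F \right)} = 10 F$ ($K{\left(S,F \right)} = \left(0 S + 9 F\right) + F = \left(0 + 9 F\right) + F = 9 F + F = 10 F$)
$U = -5800$ ($U = 10 \left(-10\right) \left(93 - 35\right) = \left(-100\right) 58 = -5800$)
$\sqrt{-38681 + U} = \sqrt{-38681 - 5800} = \sqrt{-44481} = i \sqrt{44481}$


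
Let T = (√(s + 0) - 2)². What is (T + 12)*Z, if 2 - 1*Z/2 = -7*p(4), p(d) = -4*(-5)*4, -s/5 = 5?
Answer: -10116 - 22480*I ≈ -10116.0 - 22480.0*I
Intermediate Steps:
s = -25 (s = -5*5 = -25)
p(d) = 80 (p(d) = 20*4 = 80)
T = (-2 + 5*I)² (T = (√(-25 + 0) - 2)² = (√(-25) - 2)² = (5*I - 2)² = (-2 + 5*I)² ≈ -21.0 - 20.0*I)
Z = 1124 (Z = 4 - (-14)*80 = 4 - 2*(-560) = 4 + 1120 = 1124)
(T + 12)*Z = ((2 - 5*I)² + 12)*1124 = (12 + (2 - 5*I)²)*1124 = 13488 + 1124*(2 - 5*I)²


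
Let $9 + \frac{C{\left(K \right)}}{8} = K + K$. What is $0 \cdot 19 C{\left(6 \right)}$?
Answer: $0$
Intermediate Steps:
$C{\left(K \right)} = -72 + 16 K$ ($C{\left(K \right)} = -72 + 8 \left(K + K\right) = -72 + 8 \cdot 2 K = -72 + 16 K$)
$0 \cdot 19 C{\left(6 \right)} = 0 \cdot 19 \left(-72 + 16 \cdot 6\right) = 0 \left(-72 + 96\right) = 0 \cdot 24 = 0$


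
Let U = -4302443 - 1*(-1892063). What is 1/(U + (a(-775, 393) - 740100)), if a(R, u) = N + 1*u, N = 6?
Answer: -1/3150081 ≈ -3.1745e-7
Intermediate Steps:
a(R, u) = 6 + u (a(R, u) = 6 + 1*u = 6 + u)
U = -2410380 (U = -4302443 + 1892063 = -2410380)
1/(U + (a(-775, 393) - 740100)) = 1/(-2410380 + ((6 + 393) - 740100)) = 1/(-2410380 + (399 - 740100)) = 1/(-2410380 - 739701) = 1/(-3150081) = -1/3150081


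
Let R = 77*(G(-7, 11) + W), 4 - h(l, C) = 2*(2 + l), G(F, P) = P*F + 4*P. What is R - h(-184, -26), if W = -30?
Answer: -5219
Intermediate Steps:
G(F, P) = 4*P + F*P (G(F, P) = F*P + 4*P = 4*P + F*P)
h(l, C) = -2*l (h(l, C) = 4 - 2*(2 + l) = 4 - (4 + 2*l) = 4 + (-4 - 2*l) = -2*l)
R = -4851 (R = 77*(11*(4 - 7) - 30) = 77*(11*(-3) - 30) = 77*(-33 - 30) = 77*(-63) = -4851)
R - h(-184, -26) = -4851 - (-2)*(-184) = -4851 - 1*368 = -4851 - 368 = -5219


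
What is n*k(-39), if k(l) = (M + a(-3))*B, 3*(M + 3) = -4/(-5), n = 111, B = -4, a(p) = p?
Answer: 12728/5 ≈ 2545.6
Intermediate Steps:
M = -41/15 (M = -3 + (-4/(-5))/3 = -3 + (-4*(-⅕))/3 = -3 + (⅓)*(⅘) = -3 + 4/15 = -41/15 ≈ -2.7333)
k(l) = 344/15 (k(l) = (-41/15 - 3)*(-4) = -86/15*(-4) = 344/15)
n*k(-39) = 111*(344/15) = 12728/5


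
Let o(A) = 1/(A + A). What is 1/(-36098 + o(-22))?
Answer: -44/1588313 ≈ -2.7702e-5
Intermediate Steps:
o(A) = 1/(2*A)
1/(-36098 + o(-22)) = 1/(-36098 + (½)/(-22)) = 1/(-36098 + (½)*(-1/22)) = 1/(-36098 - 1/44) = 1/(-1588313/44) = -44/1588313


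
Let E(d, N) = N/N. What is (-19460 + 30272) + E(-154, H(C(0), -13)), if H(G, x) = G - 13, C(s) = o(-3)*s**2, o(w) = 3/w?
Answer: 10813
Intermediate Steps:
C(s) = -s**2 (C(s) = (3/(-3))*s**2 = (3*(-1/3))*s**2 = -s**2)
H(G, x) = -13 + G
E(d, N) = 1
(-19460 + 30272) + E(-154, H(C(0), -13)) = (-19460 + 30272) + 1 = 10812 + 1 = 10813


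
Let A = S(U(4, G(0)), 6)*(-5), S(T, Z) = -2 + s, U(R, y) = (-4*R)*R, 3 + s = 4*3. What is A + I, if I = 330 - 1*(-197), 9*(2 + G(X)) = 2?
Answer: 492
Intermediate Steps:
s = 9 (s = -3 + 4*3 = -3 + 12 = 9)
G(X) = -16/9 (G(X) = -2 + (1/9)*2 = -2 + 2/9 = -16/9)
I = 527 (I = 330 + 197 = 527)
U(R, y) = -4*R**2
S(T, Z) = 7 (S(T, Z) = -2 + 9 = 7)
A = -35 (A = 7*(-5) = -35)
A + I = -35 + 527 = 492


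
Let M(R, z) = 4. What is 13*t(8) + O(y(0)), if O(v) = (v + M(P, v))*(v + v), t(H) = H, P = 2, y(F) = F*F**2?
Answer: 104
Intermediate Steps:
y(F) = F**3
O(v) = 2*v*(4 + v) (O(v) = (v + 4)*(v + v) = (4 + v)*(2*v) = 2*v*(4 + v))
13*t(8) + O(y(0)) = 13*8 + 2*0**3*(4 + 0**3) = 104 + 2*0*(4 + 0) = 104 + 2*0*4 = 104 + 0 = 104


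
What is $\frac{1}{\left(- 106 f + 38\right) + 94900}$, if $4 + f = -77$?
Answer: $\frac{1}{103524} \approx 9.6596 \cdot 10^{-6}$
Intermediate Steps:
$f = -81$ ($f = -4 - 77 = -81$)
$\frac{1}{\left(- 106 f + 38\right) + 94900} = \frac{1}{\left(\left(-106\right) \left(-81\right) + 38\right) + 94900} = \frac{1}{\left(8586 + 38\right) + 94900} = \frac{1}{8624 + 94900} = \frac{1}{103524}$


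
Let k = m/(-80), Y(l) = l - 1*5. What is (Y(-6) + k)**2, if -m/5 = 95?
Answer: 6561/256 ≈ 25.629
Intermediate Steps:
m = -475 (m = -5*95 = -475)
Y(l) = -5 + l (Y(l) = l - 5 = -5 + l)
k = 95/16 (k = -475/(-80) = -475*(-1/80) = 95/16 ≈ 5.9375)
(Y(-6) + k)**2 = ((-5 - 6) + 95/16)**2 = (-11 + 95/16)**2 = (-81/16)**2 = 6561/256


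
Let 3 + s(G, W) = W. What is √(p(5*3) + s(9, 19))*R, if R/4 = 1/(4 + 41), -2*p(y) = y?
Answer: 2*√34/45 ≈ 0.25915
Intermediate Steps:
p(y) = -y/2
s(G, W) = -3 + W
R = 4/45 (R = 4/(4 + 41) = 4/45 ≈ 0.088889)
√(p(5*3) + s(9, 19))*R = √(-5*3/2 + (-3 + 19))*(4/45) = √(-½*15 + 16)*(4/45) = √(-15/2 + 16)*(4/45) = √(17/2)*(4/45) = (√34/2)*(4/45) = 2*√34/45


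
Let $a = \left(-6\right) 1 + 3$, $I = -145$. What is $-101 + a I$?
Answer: $334$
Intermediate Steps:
$a = -3$ ($a = -6 + 3 = -3$)
$-101 + a I = -101 - -435 = -101 + 435 = 334$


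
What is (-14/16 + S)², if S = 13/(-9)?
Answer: 27889/5184 ≈ 5.3798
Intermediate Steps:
S = -13/9 (S = 13*(-⅑) = -13/9 ≈ -1.4444)
(-14/16 + S)² = (-14/16 - 13/9)² = (-14*1/16 - 13/9)² = (-7/8 - 13/9)² = (-167/72)² = 27889/5184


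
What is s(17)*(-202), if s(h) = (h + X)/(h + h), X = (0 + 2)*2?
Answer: -2121/17 ≈ -124.76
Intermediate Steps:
X = 4 (X = 2*2 = 4)
s(h) = (4 + h)/(2*h) (s(h) = (h + 4)/(h + h) = (4 + h)/((2*h)) = (4 + h)*(1/(2*h)) = (4 + h)/(2*h))
s(17)*(-202) = ((1/2)*(4 + 17)/17)*(-202) = ((1/2)*(1/17)*21)*(-202) = (21/34)*(-202) = -2121/17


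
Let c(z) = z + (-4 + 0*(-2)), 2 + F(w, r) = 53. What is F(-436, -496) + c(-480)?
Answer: -433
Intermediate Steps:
F(w, r) = 51 (F(w, r) = -2 + 53 = 51)
c(z) = -4 + z (c(z) = z + (-4 + 0) = z - 4 = -4 + z)
F(-436, -496) + c(-480) = 51 + (-4 - 480) = 51 - 484 = -433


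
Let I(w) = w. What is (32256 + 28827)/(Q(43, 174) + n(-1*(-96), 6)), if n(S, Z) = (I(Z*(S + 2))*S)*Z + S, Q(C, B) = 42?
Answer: 20361/112942 ≈ 0.18028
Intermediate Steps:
n(S, Z) = S + S*Z²*(2 + S) (n(S, Z) = ((Z*(S + 2))*S)*Z + S = ((Z*(2 + S))*S)*Z + S = (S*Z*(2 + S))*Z + S = S*Z²*(2 + S) + S = S + S*Z²*(2 + S))
(32256 + 28827)/(Q(43, 174) + n(-1*(-96), 6)) = (32256 + 28827)/(42 + (-1*(-96))*(1 + 6²*(2 - 1*(-96)))) = 61083/(42 + 96*(1 + 36*(2 + 96))) = 61083/(42 + 96*(1 + 36*98)) = 61083/(42 + 96*(1 + 3528)) = 61083/(42 + 96*3529) = 61083/(42 + 338784) = 61083/338826 = 61083*(1/338826) = 20361/112942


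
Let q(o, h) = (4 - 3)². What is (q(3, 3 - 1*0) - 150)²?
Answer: 22201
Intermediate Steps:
q(o, h) = 1 (q(o, h) = 1² = 1)
(q(3, 3 - 1*0) - 150)² = (1 - 150)² = (-149)² = 22201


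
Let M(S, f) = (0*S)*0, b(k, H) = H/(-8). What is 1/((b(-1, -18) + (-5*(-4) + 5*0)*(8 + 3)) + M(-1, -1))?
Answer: 4/889 ≈ 0.0044994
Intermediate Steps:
b(k, H) = -H/8 (b(k, H) = H*(-⅛) = -H/8)
M(S, f) = 0 (M(S, f) = 0*0 = 0)
1/((b(-1, -18) + (-5*(-4) + 5*0)*(8 + 3)) + M(-1, -1)) = 1/((-⅛*(-18) + (-5*(-4) + 5*0)*(8 + 3)) + 0) = 1/((9/4 + (20 + 0)*11) + 0) = 1/((9/4 + 20*11) + 0) = 1/((9/4 + 220) + 0) = 1/(889/4 + 0) = 1/(889/4) = 4/889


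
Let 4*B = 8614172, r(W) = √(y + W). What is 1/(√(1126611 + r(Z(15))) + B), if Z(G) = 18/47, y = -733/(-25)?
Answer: 1/(2153543 + √(1126611 + √1640347/235)) ≈ 4.6412e-7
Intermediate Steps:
y = 733/25 (y = -733*(-1/25) = 733/25 ≈ 29.320)
Z(G) = 18/47 (Z(G) = 18*(1/47) = 18/47)
r(W) = √(733/25 + W)
B = 2153543 (B = (¼)*8614172 = 2153543)
1/(√(1126611 + r(Z(15))) + B) = 1/(√(1126611 + √(733 + 25*(18/47))/5) + 2153543) = 1/(√(1126611 + √(733 + 450/47)/5) + 2153543) = 1/(√(1126611 + √(34901/47)/5) + 2153543) = 1/(√(1126611 + (√1640347/47)/5) + 2153543) = 1/(√(1126611 + √1640347/235) + 2153543) = 1/(2153543 + √(1126611 + √1640347/235))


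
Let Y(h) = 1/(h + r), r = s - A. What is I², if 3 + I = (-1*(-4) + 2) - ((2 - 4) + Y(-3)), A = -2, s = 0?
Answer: 36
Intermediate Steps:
r = 2 (r = 0 - 1*(-2) = 0 + 2 = 2)
Y(h) = 1/(2 + h) (Y(h) = 1/(h + 2) = 1/(2 + h))
I = 6 (I = -3 + ((-1*(-4) + 2) - ((2 - 4) + 1/(2 - 3))) = -3 + ((4 + 2) - (-2 + 1/(-1))) = -3 + (6 - (-2 - 1)) = -3 + (6 - 1*(-3)) = -3 + (6 + 3) = -3 + 9 = 6)
I² = 6² = 36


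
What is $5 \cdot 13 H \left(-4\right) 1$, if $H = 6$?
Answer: $-1560$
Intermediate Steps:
$5 \cdot 13 H \left(-4\right) 1 = 5 \cdot 13 \cdot 6 \left(-4\right) 1 = 65 \left(\left(-24\right) 1\right) = 65 \left(-24\right) = -1560$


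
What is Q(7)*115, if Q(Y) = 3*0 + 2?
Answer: 230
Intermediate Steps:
Q(Y) = 2 (Q(Y) = 0 + 2 = 2)
Q(7)*115 = 2*115 = 230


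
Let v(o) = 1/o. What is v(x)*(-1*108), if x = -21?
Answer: 36/7 ≈ 5.1429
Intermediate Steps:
v(x)*(-1*108) = (-1*108)/(-21) = -1/21*(-108) = 36/7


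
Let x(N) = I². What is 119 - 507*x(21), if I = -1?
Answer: -388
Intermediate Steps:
x(N) = 1 (x(N) = (-1)² = 1)
119 - 507*x(21) = 119 - 507*1 = 119 - 507 = -388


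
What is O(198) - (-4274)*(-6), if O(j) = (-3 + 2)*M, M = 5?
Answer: -25649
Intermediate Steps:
O(j) = -5 (O(j) = (-3 + 2)*5 = -1*5 = -5)
O(198) - (-4274)*(-6) = -5 - (-4274)*(-6) = -5 - 1*25644 = -5 - 25644 = -25649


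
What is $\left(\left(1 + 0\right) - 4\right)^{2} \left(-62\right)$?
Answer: $-558$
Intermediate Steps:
$\left(\left(1 + 0\right) - 4\right)^{2} \left(-62\right) = \left(1 - 4\right)^{2} \left(-62\right) = \left(-3\right)^{2} \left(-62\right) = 9 \left(-62\right) = -558$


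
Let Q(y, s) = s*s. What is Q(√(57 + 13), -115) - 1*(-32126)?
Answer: 45351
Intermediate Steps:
Q(y, s) = s²
Q(√(57 + 13), -115) - 1*(-32126) = (-115)² - 1*(-32126) = 13225 + 32126 = 45351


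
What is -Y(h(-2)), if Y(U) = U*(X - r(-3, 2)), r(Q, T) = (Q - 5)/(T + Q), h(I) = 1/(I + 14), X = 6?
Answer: ⅙ ≈ 0.16667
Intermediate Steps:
h(I) = 1/(14 + I)
r(Q, T) = (-5 + Q)/(Q + T)
Y(U) = -2*U (Y(U) = U*(6 - (-5 - 3)/(-3 + 2)) = U*(6 - (-8)/(-1)) = U*(6 - (-1)*(-8)) = U*(6 - 1*8) = U*(6 - 8) = U*(-2) = -2*U)
-Y(h(-2)) = -(-2)/(14 - 2) = -(-2)/12 = -1*(-⅙) = ⅙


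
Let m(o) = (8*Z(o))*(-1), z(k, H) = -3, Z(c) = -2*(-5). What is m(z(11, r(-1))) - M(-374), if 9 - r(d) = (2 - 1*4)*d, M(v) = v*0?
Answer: -80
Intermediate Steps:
M(v) = 0
Z(c) = 10
r(d) = 9 + 2*d (r(d) = 9 - (2 - 1*4)*d = 9 - (2 - 4)*d = 9 - (-2)*d = 9 + 2*d)
m(o) = -80 (m(o) = (8*10)*(-1) = 80*(-1) = -80)
m(z(11, r(-1))) - M(-374) = -80 - 1*0 = -80 + 0 = -80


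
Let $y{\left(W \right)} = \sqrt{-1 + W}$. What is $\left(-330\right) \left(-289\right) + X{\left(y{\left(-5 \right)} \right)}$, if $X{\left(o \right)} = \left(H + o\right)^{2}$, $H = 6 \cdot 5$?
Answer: $96264 + 60 i \sqrt{6} \approx 96264.0 + 146.97 i$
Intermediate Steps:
$H = 30$
$X{\left(o \right)} = \left(30 + o\right)^{2}$
$\left(-330\right) \left(-289\right) + X{\left(y{\left(-5 \right)} \right)} = \left(-330\right) \left(-289\right) + \left(30 + \sqrt{-1 - 5}\right)^{2} = 95370 + \left(30 + \sqrt{-6}\right)^{2} = 95370 + \left(30 + i \sqrt{6}\right)^{2}$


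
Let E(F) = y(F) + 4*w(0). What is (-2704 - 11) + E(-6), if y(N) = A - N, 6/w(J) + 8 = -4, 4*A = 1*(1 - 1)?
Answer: -2711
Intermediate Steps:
A = 0 (A = (1*(1 - 1))/4 = (1*0)/4 = (1/4)*0 = 0)
w(J) = -1/2 (w(J) = 6/(-8 - 4) = 6/(-12) = 6*(-1/12) = -1/2)
y(N) = -N (y(N) = 0 - N = -N)
E(F) = -2 - F (E(F) = -F + 4*(-1/2) = -F - 2 = -2 - F)
(-2704 - 11) + E(-6) = (-2704 - 11) + (-2 - 1*(-6)) = -2715 + (-2 + 6) = -2715 + 4 = -2711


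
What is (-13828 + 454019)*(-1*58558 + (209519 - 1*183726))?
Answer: -14422858115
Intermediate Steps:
(-13828 + 454019)*(-1*58558 + (209519 - 1*183726)) = 440191*(-58558 + (209519 - 183726)) = 440191*(-58558 + 25793) = 440191*(-32765) = -14422858115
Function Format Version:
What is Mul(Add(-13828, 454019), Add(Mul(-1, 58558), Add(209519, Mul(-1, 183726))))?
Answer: -14422858115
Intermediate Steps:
Mul(Add(-13828, 454019), Add(Mul(-1, 58558), Add(209519, Mul(-1, 183726)))) = Mul(440191, Add(-58558, Add(209519, -183726))) = Mul(440191, Add(-58558, 25793)) = Mul(440191, -32765) = -14422858115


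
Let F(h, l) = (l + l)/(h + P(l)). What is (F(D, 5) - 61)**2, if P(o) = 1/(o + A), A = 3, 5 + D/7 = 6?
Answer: 11539609/3249 ≈ 3551.7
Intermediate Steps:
D = 7 (D = -35 + 7*6 = -35 + 42 = 7)
P(o) = 1/(3 + o) (P(o) = 1/(o + 3) = 1/(3 + o))
F(h, l) = 2*l/(h + 1/(3 + l)) (F(h, l) = (l + l)/(h + 1/(3 + l)) = (2*l)/(h + 1/(3 + l)) = 2*l/(h + 1/(3 + l)))
(F(D, 5) - 61)**2 = (2*5*(3 + 5)/(1 + 7*(3 + 5)) - 61)**2 = (2*5*8/(1 + 7*8) - 61)**2 = (2*5*8/(1 + 56) - 61)**2 = (2*5*8/57 - 61)**2 = (2*5*(1/57)*8 - 61)**2 = (80/57 - 61)**2 = (-3397/57)**2 = 11539609/3249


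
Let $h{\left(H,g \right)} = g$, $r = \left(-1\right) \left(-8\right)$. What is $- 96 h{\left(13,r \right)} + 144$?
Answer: $-624$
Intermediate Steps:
$r = 8$
$- 96 h{\left(13,r \right)} + 144 = \left(-96\right) 8 + 144 = -768 + 144 = -624$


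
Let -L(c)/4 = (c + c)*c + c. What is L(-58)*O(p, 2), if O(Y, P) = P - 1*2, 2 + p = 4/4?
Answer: 0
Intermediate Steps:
p = -1 (p = -2 + 4/4 = -2 + 4*(¼) = -2 + 1 = -1)
O(Y, P) = -2 + P (O(Y, P) = P - 2 = -2 + P)
L(c) = -8*c² - 4*c (L(c) = -4*((c + c)*c + c) = -4*((2*c)*c + c) = -4*(2*c² + c) = -4*(c + 2*c²) = -8*c² - 4*c)
L(-58)*O(p, 2) = (-4*(-58)*(1 + 2*(-58)))*(-2 + 2) = -4*(-58)*(1 - 116)*0 = -4*(-58)*(-115)*0 = -26680*0 = 0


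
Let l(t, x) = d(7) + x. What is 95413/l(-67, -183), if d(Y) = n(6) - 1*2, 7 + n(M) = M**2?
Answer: -95413/156 ≈ -611.62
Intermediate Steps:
n(M) = -7 + M**2
d(Y) = 27 (d(Y) = (-7 + 6**2) - 1*2 = (-7 + 36) - 2 = 29 - 2 = 27)
l(t, x) = 27 + x
95413/l(-67, -183) = 95413/(27 - 183) = 95413/(-156) = 95413*(-1/156) = -95413/156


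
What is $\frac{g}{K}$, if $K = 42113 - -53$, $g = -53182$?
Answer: $- \frac{26591}{21083} \approx -1.2613$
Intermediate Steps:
$K = 42166$ ($K = 42113 + 53 = 42166$)
$\frac{g}{K} = - \frac{53182}{42166} = \left(-53182\right) \frac{1}{42166} = - \frac{26591}{21083}$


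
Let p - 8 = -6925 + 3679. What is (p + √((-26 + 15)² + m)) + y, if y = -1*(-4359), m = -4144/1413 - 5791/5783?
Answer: 1121 + 4*√54282324520109/2723793 ≈ 1131.8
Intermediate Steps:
m = -32147435/8171379 (m = -4144*1/1413 - 5791*1/5783 = -4144/1413 - 5791/5783 = -32147435/8171379 ≈ -3.9342)
p = -3238 (p = 8 + (-6925 + 3679) = 8 - 3246 = -3238)
y = 4359
(p + √((-26 + 15)² + m)) + y = (-3238 + √((-26 + 15)² - 32147435/8171379)) + 4359 = (-3238 + √((-11)² - 32147435/8171379)) + 4359 = (-3238 + √(121 - 32147435/8171379)) + 4359 = (-3238 + √(956589424/8171379)) + 4359 = (-3238 + 4*√54282324520109/2723793) + 4359 = 1121 + 4*√54282324520109/2723793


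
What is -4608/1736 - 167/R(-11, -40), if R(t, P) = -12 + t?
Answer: 22991/4991 ≈ 4.6065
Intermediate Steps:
-4608/1736 - 167/R(-11, -40) = -4608/1736 - 167/(-12 - 11) = -4608*1/1736 - 167/(-23) = -576/217 - 167*(-1/23) = -576/217 + 167/23 = 22991/4991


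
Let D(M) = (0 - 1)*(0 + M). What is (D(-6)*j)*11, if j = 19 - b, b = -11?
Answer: 1980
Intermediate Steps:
D(M) = -M
j = 30 (j = 19 - 1*(-11) = 19 + 11 = 30)
(D(-6)*j)*11 = (-1*(-6)*30)*11 = (6*30)*11 = 180*11 = 1980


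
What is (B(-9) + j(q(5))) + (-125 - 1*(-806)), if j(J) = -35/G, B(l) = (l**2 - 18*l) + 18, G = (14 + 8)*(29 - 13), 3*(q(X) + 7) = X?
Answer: 331549/352 ≈ 941.90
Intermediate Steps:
q(X) = -7 + X/3
G = 352 (G = 22*16 = 352)
B(l) = 18 + l**2 - 18*l
j(J) = -35/352
(B(-9) + j(q(5))) + (-125 - 1*(-806)) = ((18 + (-9)**2 - 18*(-9)) - 35/352) + (-125 - 1*(-806)) = ((18 + 81 + 162) - 35/352) + (-125 + 806) = (261 - 35/352) + 681 = 91837/352 + 681 = 331549/352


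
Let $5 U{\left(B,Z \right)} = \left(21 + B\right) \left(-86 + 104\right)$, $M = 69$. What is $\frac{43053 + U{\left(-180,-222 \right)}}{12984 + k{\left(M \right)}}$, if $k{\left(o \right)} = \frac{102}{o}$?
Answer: $\frac{4885269}{1493330} \approx 3.2714$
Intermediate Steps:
$U{\left(B,Z \right)} = \frac{378}{5} + \frac{18 B}{5}$ ($U{\left(B,Z \right)} = \frac{\left(21 + B\right) \left(-86 + 104\right)}{5} = \frac{\left(21 + B\right) 18}{5} = \frac{378 + 18 B}{5} = \frac{378}{5} + \frac{18 B}{5}$)
$\frac{43053 + U{\left(-180,-222 \right)}}{12984 + k{\left(M \right)}} = \frac{43053 + \left(\frac{378}{5} + \frac{18}{5} \left(-180\right)\right)}{12984 + \frac{102}{69}} = \frac{43053 + \left(\frac{378}{5} - 648\right)}{12984 + 102 \cdot \frac{1}{69}} = \frac{43053 - \frac{2862}{5}}{12984 + \frac{34}{23}} = \frac{212403}{5 \cdot \frac{298666}{23}} = \frac{212403}{5} \cdot \frac{23}{298666} = \frac{4885269}{1493330}$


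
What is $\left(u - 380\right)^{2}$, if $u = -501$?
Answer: $776161$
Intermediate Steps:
$\left(u - 380\right)^{2} = \left(-501 - 380\right)^{2} = \left(-881\right)^{2} = 776161$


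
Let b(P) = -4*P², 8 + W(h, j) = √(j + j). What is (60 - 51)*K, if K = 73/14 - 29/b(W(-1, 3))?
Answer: 78417/1624 + 9*√6/29 ≈ 49.047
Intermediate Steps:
W(h, j) = -8 + √2*√j (W(h, j) = -8 + √(j + j) = -8 + √(2*j) = -8 + √2*√j)
K = 73/14 + 29/(4*(-8 + √6)²) (K = 73/14 - 29*(-1/(4*(-8 + √2*√3)²)) = 73*(1/14) - 29*(-1/(4*(-8 + √6)²)) = 73/14 - (-29)/(4*(-8 + √6)²) = 73/14 + 29/(4*(-8 + √6)²) ≈ 5.4496)
(60 - 51)*K = (60 - 51)*(8713/1624 + √6/29) = 9*(8713/1624 + √6/29) = 78417/1624 + 9*√6/29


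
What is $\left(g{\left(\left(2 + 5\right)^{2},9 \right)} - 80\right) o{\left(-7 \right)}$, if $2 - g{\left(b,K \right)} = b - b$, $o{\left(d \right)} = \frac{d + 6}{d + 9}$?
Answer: $39$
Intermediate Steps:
$o{\left(d \right)} = \frac{6 + d}{9 + d}$
$g{\left(b,K \right)} = 2$ ($g{\left(b,K \right)} = 2 - \left(b - b\right) = 2 - 0 = 2 + 0 = 2$)
$\left(g{\left(\left(2 + 5\right)^{2},9 \right)} - 80\right) o{\left(-7 \right)} = \left(2 - 80\right) \frac{6 - 7}{9 - 7} = - 78 \cdot \frac{1}{2} \left(-1\right) = \left(-78\right) \left(- \frac{1}{2}\right) = 39$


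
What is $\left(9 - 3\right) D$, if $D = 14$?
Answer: $84$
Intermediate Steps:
$\left(9 - 3\right) D = \left(9 - 3\right) 14 = 6 \cdot 14 = 84$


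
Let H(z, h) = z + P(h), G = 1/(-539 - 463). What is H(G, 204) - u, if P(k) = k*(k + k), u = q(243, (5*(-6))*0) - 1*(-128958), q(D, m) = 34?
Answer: -45851521/1002 ≈ -45760.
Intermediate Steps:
G = -1/1002 (G = 1/(-1002) = -1/1002 ≈ -0.00099800)
u = 128992 (u = 34 - 1*(-128958) = 34 + 128958 = 128992)
P(k) = 2*k² (P(k) = k*(2*k) = 2*k²)
H(z, h) = z + 2*h²
H(G, 204) - u = (-1/1002 + 2*204²) - 1*128992 = (-1/1002 + 2*41616) - 128992 = (-1/1002 + 83232) - 128992 = 83398463/1002 - 128992 = -45851521/1002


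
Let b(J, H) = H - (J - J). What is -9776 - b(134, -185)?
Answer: -9591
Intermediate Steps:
b(J, H) = H (b(J, H) = H - 1*0 = H + 0 = H)
-9776 - b(134, -185) = -9776 - 1*(-185) = -9776 + 185 = -9591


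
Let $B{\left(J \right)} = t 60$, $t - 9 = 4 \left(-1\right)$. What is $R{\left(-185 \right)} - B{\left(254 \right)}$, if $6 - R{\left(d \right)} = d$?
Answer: $-109$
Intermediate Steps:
$t = 5$ ($t = 9 + 4 \left(-1\right) = 9 - 4 = 5$)
$R{\left(d \right)} = 6 - d$
$B{\left(J \right)} = 300$ ($B{\left(J \right)} = 5 \cdot 60 = 300$)
$R{\left(-185 \right)} - B{\left(254 \right)} = \left(6 - -185\right) - 300 = \left(6 + 185\right) - 300 = 191 - 300 = -109$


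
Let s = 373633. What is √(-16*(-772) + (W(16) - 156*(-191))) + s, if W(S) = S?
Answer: 373633 + 2*√10541 ≈ 3.7384e+5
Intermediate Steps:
√(-16*(-772) + (W(16) - 156*(-191))) + s = √(-16*(-772) + (16 - 156*(-191))) + 373633 = √(12352 + (16 + 29796)) + 373633 = √(12352 + 29812) + 373633 = √42164 + 373633 = 2*√10541 + 373633 = 373633 + 2*√10541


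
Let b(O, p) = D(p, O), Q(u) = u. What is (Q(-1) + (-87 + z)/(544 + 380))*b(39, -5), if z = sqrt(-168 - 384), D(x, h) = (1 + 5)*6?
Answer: -3033/77 + 6*I*sqrt(138)/77 ≈ -39.39 + 0.91538*I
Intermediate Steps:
D(x, h) = 36 (D(x, h) = 6*6 = 36)
z = 2*I*sqrt(138) (z = sqrt(-552) = 2*I*sqrt(138) ≈ 23.495*I)
b(O, p) = 36
(Q(-1) + (-87 + z)/(544 + 380))*b(39, -5) = (-1 + (-87 + 2*I*sqrt(138))/(544 + 380))*36 = (-1 + (-87 + 2*I*sqrt(138))/924)*36 = (-1 + (-87 + 2*I*sqrt(138))*(1/924))*36 = (-1 + (-29/308 + I*sqrt(138)/462))*36 = (-337/308 + I*sqrt(138)/462)*36 = -3033/77 + 6*I*sqrt(138)/77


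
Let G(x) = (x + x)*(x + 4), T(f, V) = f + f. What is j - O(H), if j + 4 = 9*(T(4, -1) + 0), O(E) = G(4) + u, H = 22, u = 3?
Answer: 1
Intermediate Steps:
T(f, V) = 2*f
G(x) = 2*x*(4 + x) (G(x) = (2*x)*(4 + x) = 2*x*(4 + x))
O(E) = 67 (O(E) = 2*4*(4 + 4) + 3 = 2*4*8 + 3 = 64 + 3 = 67)
j = 68 (j = -4 + 9*(2*4 + 0) = -4 + 9*(8 + 0) = -4 + 9*8 = -4 + 72 = 68)
j - O(H) = 68 - 1*67 = 68 - 67 = 1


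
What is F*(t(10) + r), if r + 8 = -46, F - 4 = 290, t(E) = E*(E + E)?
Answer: 42924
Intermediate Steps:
t(E) = 2*E**2 (t(E) = E*(2*E) = 2*E**2)
F = 294 (F = 4 + 290 = 294)
r = -54 (r = -8 - 46 = -54)
F*(t(10) + r) = 294*(2*10**2 - 54) = 294*(2*100 - 54) = 294*(200 - 54) = 294*146 = 42924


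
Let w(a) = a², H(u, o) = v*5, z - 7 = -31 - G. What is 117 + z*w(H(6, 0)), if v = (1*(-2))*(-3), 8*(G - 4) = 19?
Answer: -54441/2 ≈ -27221.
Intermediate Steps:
G = 51/8 (G = 4 + (⅛)*19 = 4 + 19/8 = 51/8 ≈ 6.3750)
z = -243/8 (z = 7 + (-31 - 1*51/8) = 7 + (-31 - 51/8) = 7 - 299/8 = -243/8 ≈ -30.375)
v = 6 (v = -2*(-3) = 6)
H(u, o) = 30 (H(u, o) = 6*5 = 30)
117 + z*w(H(6, 0)) = 117 - 243/8*30² = 117 - 243/8*900 = 117 - 54675/2 = -54441/2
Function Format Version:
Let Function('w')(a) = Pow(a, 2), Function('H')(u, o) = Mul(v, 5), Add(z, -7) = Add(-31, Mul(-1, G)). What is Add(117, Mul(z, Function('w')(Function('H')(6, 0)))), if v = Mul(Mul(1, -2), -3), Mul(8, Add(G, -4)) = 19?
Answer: Rational(-54441, 2) ≈ -27221.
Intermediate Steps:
G = Rational(51, 8) (G = Add(4, Mul(Rational(1, 8), 19)) = Add(4, Rational(19, 8)) = Rational(51, 8) ≈ 6.3750)
z = Rational(-243, 8) (z = Add(7, Add(-31, Mul(-1, Rational(51, 8)))) = Add(7, Add(-31, Rational(-51, 8))) = Add(7, Rational(-299, 8)) = Rational(-243, 8) ≈ -30.375)
v = 6 (v = Mul(-2, -3) = 6)
Function('H')(u, o) = 30 (Function('H')(u, o) = Mul(6, 5) = 30)
Add(117, Mul(z, Function('w')(Function('H')(6, 0)))) = Add(117, Mul(Rational(-243, 8), Pow(30, 2))) = Add(117, Mul(Rational(-243, 8), 900)) = Add(117, Rational(-54675, 2)) = Rational(-54441, 2)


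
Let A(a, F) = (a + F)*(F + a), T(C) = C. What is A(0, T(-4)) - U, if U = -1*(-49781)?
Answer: -49765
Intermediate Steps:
A(a, F) = (F + a)**2 (A(a, F) = (F + a)*(F + a) = (F + a)**2)
U = 49781
A(0, T(-4)) - U = (-4 + 0)**2 - 1*49781 = (-4)**2 - 49781 = 16 - 49781 = -49765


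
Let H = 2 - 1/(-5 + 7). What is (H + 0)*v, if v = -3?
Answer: -9/2 ≈ -4.5000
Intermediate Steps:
H = 3/2 (H = 2 - 1/2 = 2 - 1*½ = 2 - ½ = 3/2 ≈ 1.5000)
(H + 0)*v = (3/2 + 0)*(-3) = (3/2)*(-3) = -9/2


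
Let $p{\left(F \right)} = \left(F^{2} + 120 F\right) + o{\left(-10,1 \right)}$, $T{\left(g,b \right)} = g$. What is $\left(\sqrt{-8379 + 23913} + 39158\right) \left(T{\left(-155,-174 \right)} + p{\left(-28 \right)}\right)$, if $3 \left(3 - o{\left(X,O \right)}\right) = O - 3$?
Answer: $- \frac{320390756}{3} - 8182 \sqrt{1726} \approx -1.0714 \cdot 10^{8}$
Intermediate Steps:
$o{\left(X,O \right)} = 4 - \frac{O}{3}$ ($o{\left(X,O \right)} = 3 - \frac{O - 3}{3} = 3 - \frac{-3 + O}{3} = 3 - \left(-1 + \frac{O}{3}\right) = 4 - \frac{O}{3}$)
$p{\left(F \right)} = \frac{11}{3} + F^{2} + 120 F$ ($p{\left(F \right)} = \left(F^{2} + 120 F\right) + \left(4 - \frac{1}{3}\right) = \left(F^{2} + 120 F\right) + \frac{11}{3} = \frac{11}{3} + F^{2} + 120 F$)
$\left(\sqrt{-8379 + 23913} + 39158\right) \left(T{\left(-155,-174 \right)} + p{\left(-28 \right)}\right) = \left(\sqrt{-8379 + 23913} + 39158\right) \left(-155 + \left(\frac{11}{3} + \left(-28\right)^{2} + 120 \left(-28\right)\right)\right) = \left(\sqrt{15534} + 39158\right) \left(-155 + \left(\frac{11}{3} + 784 - 3360\right)\right) = \left(3 \sqrt{1726} + 39158\right) \left(-155 - \frac{7717}{3}\right) = \left(39158 + 3 \sqrt{1726}\right) \left(- \frac{8182}{3}\right) = - \frac{320390756}{3} - 8182 \sqrt{1726}$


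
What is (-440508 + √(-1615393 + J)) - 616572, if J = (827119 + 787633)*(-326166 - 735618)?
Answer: -1057080 + I*√1714519452961 ≈ -1.0571e+6 + 1.3094e+6*I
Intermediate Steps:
J = -1714517837568 (J = 1614752*(-1061784) = -1714517837568)
(-440508 + √(-1615393 + J)) - 616572 = (-440508 + √(-1615393 - 1714517837568)) - 616572 = (-440508 + √(-1714519452961)) - 616572 = (-440508 + I*√1714519452961) - 616572 = -1057080 + I*√1714519452961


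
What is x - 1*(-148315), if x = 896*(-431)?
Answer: -237861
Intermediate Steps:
x = -386176
x - 1*(-148315) = -386176 - 1*(-148315) = -386176 + 148315 = -237861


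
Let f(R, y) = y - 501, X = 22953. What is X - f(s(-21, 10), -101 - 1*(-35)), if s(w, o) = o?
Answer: 23520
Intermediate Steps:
f(R, y) = -501 + y
X - f(s(-21, 10), -101 - 1*(-35)) = 22953 - (-501 + (-101 - 1*(-35))) = 22953 - (-501 + (-101 + 35)) = 22953 - (-501 - 66) = 22953 - 1*(-567) = 22953 + 567 = 23520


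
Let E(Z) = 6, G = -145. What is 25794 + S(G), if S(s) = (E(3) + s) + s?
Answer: 25510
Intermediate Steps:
S(s) = 6 + 2*s (S(s) = (6 + s) + s = 6 + 2*s)
25794 + S(G) = 25794 + (6 + 2*(-145)) = 25794 + (6 - 290) = 25794 - 284 = 25510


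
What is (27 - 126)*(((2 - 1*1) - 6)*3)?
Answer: 1485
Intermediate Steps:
(27 - 126)*(((2 - 1*1) - 6)*3) = -99*((2 - 1) - 6)*3 = -99*(1 - 6)*3 = -(-495)*3 = -99*(-15) = 1485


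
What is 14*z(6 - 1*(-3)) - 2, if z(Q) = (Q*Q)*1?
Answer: 1132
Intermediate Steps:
z(Q) = Q**2 (z(Q) = Q**2*1 = Q**2)
14*z(6 - 1*(-3)) - 2 = 14*(6 - 1*(-3))**2 - 2 = 14*(6 + 3)**2 - 2 = 14*9**2 - 2 = 14*81 - 2 = 1134 - 2 = 1132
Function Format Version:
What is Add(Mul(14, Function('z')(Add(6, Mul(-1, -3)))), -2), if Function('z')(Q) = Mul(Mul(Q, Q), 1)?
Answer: 1132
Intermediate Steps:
Function('z')(Q) = Pow(Q, 2) (Function('z')(Q) = Mul(Pow(Q, 2), 1) = Pow(Q, 2))
Add(Mul(14, Function('z')(Add(6, Mul(-1, -3)))), -2) = Add(Mul(14, Pow(Add(6, Mul(-1, -3)), 2)), -2) = Add(Mul(14, Pow(Add(6, 3), 2)), -2) = Add(Mul(14, Pow(9, 2)), -2) = Add(Mul(14, 81), -2) = Add(1134, -2) = 1132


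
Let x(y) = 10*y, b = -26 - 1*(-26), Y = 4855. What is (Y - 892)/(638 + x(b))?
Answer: 3963/638 ≈ 6.2116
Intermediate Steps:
b = 0 (b = -26 + 26 = 0)
(Y - 892)/(638 + x(b)) = (4855 - 892)/(638 + 10*0) = 3963/(638 + 0) = 3963/638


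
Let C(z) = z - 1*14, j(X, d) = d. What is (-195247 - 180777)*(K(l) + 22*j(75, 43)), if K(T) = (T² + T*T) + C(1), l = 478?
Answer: -172181765624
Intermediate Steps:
C(z) = -14 + z (C(z) = z - 14 = -14 + z)
K(T) = -13 + 2*T² (K(T) = (T² + T*T) + (-14 + 1) = (T² + T²) - 13 = 2*T² - 13 = -13 + 2*T²)
(-195247 - 180777)*(K(l) + 22*j(75, 43)) = (-195247 - 180777)*((-13 + 2*478²) + 22*43) = -376024*((-13 + 2*228484) + 946) = -376024*((-13 + 456968) + 946) = -376024*(456955 + 946) = -376024*457901 = -172181765624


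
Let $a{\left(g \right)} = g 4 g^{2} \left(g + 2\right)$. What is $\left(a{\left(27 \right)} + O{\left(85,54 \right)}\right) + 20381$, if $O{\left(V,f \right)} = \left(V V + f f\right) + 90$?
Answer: $2313840$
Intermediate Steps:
$O{\left(V,f \right)} = 90 + V^{2} + f^{2}$ ($O{\left(V,f \right)} = \left(V^{2} + f^{2}\right) + 90 = 90 + V^{2} + f^{2}$)
$a{\left(g \right)} = 4 g^{3} \left(2 + g\right)$
$\left(a{\left(27 \right)} + O{\left(85,54 \right)}\right) + 20381 = \left(4 \cdot 27^{3} \left(2 + 27\right) + \left(90 + 85^{2} + 54^{2}\right)\right) + 20381 = \left(4 \cdot 19683 \cdot 29 + \left(90 + 7225 + 2916\right)\right) + 20381 = \left(2283228 + 10231\right) + 20381 = 2293459 + 20381 = 2313840$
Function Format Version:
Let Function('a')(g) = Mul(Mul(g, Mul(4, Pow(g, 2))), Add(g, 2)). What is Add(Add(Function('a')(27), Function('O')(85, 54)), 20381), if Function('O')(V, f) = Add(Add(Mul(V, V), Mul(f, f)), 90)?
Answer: 2313840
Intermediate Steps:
Function('O')(V, f) = Add(90, Pow(V, 2), Pow(f, 2)) (Function('O')(V, f) = Add(Add(Pow(V, 2), Pow(f, 2)), 90) = Add(90, Pow(V, 2), Pow(f, 2)))
Function('a')(g) = Mul(4, Pow(g, 3), Add(2, g)) (Function('a')(g) = Mul(Mul(4, Pow(g, 3)), Add(2, g)) = Mul(4, Pow(g, 3), Add(2, g)))
Add(Add(Function('a')(27), Function('O')(85, 54)), 20381) = Add(Add(Mul(4, Pow(27, 3), Add(2, 27)), Add(90, Pow(85, 2), Pow(54, 2))), 20381) = Add(Add(Mul(4, 19683, 29), Add(90, 7225, 2916)), 20381) = Add(Add(2283228, 10231), 20381) = Add(2293459, 20381) = 2313840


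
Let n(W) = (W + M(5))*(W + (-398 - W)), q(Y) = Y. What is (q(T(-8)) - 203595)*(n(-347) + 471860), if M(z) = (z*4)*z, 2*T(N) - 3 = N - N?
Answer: -116082091521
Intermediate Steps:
T(N) = 3/2 (T(N) = 3/2 + (N - N)/2 = 3/2 + (1/2)*0 = 3/2 + 0 = 3/2)
M(z) = 4*z**2 (M(z) = (4*z)*z = 4*z**2)
n(W) = -39800 - 398*W (n(W) = (W + 4*5**2)*(W + (-398 - W)) = (W + 4*25)*(-398) = (W + 100)*(-398) = (100 + W)*(-398) = -39800 - 398*W)
(q(T(-8)) - 203595)*(n(-347) + 471860) = (3/2 - 203595)*((-39800 - 398*(-347)) + 471860) = -407187*((-39800 + 138106) + 471860)/2 = -407187*(98306 + 471860)/2 = -407187/2*570166 = -116082091521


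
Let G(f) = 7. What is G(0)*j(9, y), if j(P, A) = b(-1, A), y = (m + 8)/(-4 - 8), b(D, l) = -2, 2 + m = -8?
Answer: -14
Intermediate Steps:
m = -10 (m = -2 - 8 = -10)
y = ⅙ (y = (-10 + 8)/(-4 - 8) = -2/(-12) = -2*(-1/12) = ⅙ ≈ 0.16667)
j(P, A) = -2
G(0)*j(9, y) = 7*(-2) = -14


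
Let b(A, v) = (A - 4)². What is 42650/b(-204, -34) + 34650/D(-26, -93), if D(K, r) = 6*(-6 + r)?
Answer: -3721625/64896 ≈ -57.348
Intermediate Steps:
D(K, r) = -36 + 6*r
b(A, v) = (-4 + A)²
42650/b(-204, -34) + 34650/D(-26, -93) = 42650/((-4 - 204)²) + 34650/(-36 + 6*(-93)) = 42650/((-208)²) + 34650/(-36 - 558) = 42650/43264 + 34650/(-594) = 42650*(1/43264) + 34650*(-1/594) = 21325/21632 - 175/3 = -3721625/64896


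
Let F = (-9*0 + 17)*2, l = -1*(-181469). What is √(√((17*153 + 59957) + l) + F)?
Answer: √(34 + √244027) ≈ 22.978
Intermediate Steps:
l = 181469
F = 34 (F = (0 + 17)*2 = 17*2 = 34)
√(√((17*153 + 59957) + l) + F) = √(√((17*153 + 59957) + 181469) + 34) = √(√((2601 + 59957) + 181469) + 34) = √(√(62558 + 181469) + 34) = √(√244027 + 34) = √(34 + √244027)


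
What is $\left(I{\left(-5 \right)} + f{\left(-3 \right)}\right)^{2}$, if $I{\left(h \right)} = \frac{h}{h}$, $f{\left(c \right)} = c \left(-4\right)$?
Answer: $169$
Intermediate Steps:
$f{\left(c \right)} = - 4 c$
$I{\left(h \right)} = 1$
$\left(I{\left(-5 \right)} + f{\left(-3 \right)}\right)^{2} = \left(1 - -12\right)^{2} = \left(1 + 12\right)^{2} = 13^{2} = 169$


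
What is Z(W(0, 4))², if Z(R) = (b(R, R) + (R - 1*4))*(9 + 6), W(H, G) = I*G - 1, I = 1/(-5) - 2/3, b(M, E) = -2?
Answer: 24649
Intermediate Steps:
I = -13/15 (I = 1*(-⅕) - 2*⅓ = -⅕ - ⅔ = -13/15 ≈ -0.86667)
W(H, G) = -1 - 13*G/15 (W(H, G) = -13*G/15 - 1 = -1 - 13*G/15)
Z(R) = -90 + 15*R (Z(R) = (-2 + (R - 1*4))*(9 + 6) = (-2 + (R - 4))*15 = (-2 + (-4 + R))*15 = (-6 + R)*15 = -90 + 15*R)
Z(W(0, 4))² = (-90 + 15*(-1 - 13/15*4))² = (-90 + 15*(-1 - 52/15))² = (-90 + 15*(-67/15))² = (-90 - 67)² = (-157)² = 24649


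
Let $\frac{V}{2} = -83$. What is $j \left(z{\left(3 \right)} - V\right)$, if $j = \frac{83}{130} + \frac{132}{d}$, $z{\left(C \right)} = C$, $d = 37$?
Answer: $\frac{263003}{370} \approx 710.82$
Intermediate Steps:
$V = -166$ ($V = 2 \left(-83\right) = -166$)
$j = \frac{20231}{4810}$ ($j = \frac{83}{130} + \frac{132}{37} = \frac{20231}{4810} \approx 4.206$)
$j \left(z{\left(3 \right)} - V\right) = \frac{20231 \left(3 - -166\right)}{4810} = \frac{20231 \left(3 + 166\right)}{4810} = \frac{20231}{4810} \cdot 169 = \frac{263003}{370}$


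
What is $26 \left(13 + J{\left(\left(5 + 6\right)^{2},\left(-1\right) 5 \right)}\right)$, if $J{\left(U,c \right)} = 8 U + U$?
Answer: $28652$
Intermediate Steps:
$J{\left(U,c \right)} = 9 U$
$26 \left(13 + J{\left(\left(5 + 6\right)^{2},\left(-1\right) 5 \right)}\right) = 26 \left(13 + 9 \left(5 + 6\right)^{2}\right) = 26 \left(13 + 9 \cdot 11^{2}\right) = 26 \left(13 + 9 \cdot 121\right) = 26 \left(13 + 1089\right) = 26 \cdot 1102 = 28652$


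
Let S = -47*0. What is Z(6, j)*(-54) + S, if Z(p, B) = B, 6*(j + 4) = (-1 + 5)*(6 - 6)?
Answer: 216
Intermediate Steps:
S = 0
j = -4 (j = -4 + ((-1 + 5)*(6 - 6))/6 = -4 + (4*0)/6 = -4 + (⅙)*0 = -4 + 0 = -4)
Z(6, j)*(-54) + S = -4*(-54) + 0 = 216 + 0 = 216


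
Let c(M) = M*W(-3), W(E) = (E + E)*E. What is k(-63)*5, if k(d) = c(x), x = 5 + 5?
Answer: 900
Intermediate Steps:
W(E) = 2*E² (W(E) = (2*E)*E = 2*E²)
x = 10
c(M) = 18*M (c(M) = M*(2*(-3)²) = M*(2*9) = M*18 = 18*M)
k(d) = 180 (k(d) = 18*10 = 180)
k(-63)*5 = 180*5 = 900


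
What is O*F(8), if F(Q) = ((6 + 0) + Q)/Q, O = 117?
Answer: 819/4 ≈ 204.75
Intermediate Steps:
F(Q) = (6 + Q)/Q
O*F(8) = 117*((6 + 8)/8) = 117*((1/8)*14) = 117*(7/4) = 819/4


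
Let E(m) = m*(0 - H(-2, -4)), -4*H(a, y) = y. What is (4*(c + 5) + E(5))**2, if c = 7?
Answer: 1849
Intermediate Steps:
H(a, y) = -y/4
E(m) = -m (E(m) = m*(0 - (-1)*(-4)/4) = m*(0 - 1*1) = m*(0 - 1) = m*(-1) = -m)
(4*(c + 5) + E(5))**2 = (4*(7 + 5) - 1*5)**2 = (4*12 - 5)**2 = (48 - 5)**2 = 43**2 = 1849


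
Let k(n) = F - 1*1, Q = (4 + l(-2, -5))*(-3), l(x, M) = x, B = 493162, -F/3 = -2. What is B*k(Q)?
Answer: 2465810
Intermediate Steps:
F = 6 (F = -3*(-2) = 6)
Q = -6 (Q = (4 - 2)*(-3) = 2*(-3) = -6)
k(n) = 5 (k(n) = 6 - 1*1 = 6 - 1 = 5)
B*k(Q) = 493162*5 = 2465810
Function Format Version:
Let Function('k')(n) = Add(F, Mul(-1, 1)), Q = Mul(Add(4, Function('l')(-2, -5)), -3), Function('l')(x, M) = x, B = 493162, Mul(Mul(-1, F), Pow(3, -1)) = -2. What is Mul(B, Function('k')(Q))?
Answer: 2465810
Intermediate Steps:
F = 6 (F = Mul(-3, -2) = 6)
Q = -6 (Q = Mul(Add(4, -2), -3) = Mul(2, -3) = -6)
Function('k')(n) = 5 (Function('k')(n) = Add(6, Mul(-1, 1)) = Add(6, -1) = 5)
Mul(B, Function('k')(Q)) = Mul(493162, 5) = 2465810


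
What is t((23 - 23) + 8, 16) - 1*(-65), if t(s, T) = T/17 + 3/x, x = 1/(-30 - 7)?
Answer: -766/17 ≈ -45.059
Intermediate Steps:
x = -1/37 (x = 1/(-37) = -1/37 ≈ -0.027027)
t(s, T) = -111 + T/17 (t(s, T) = T/17 + 3/(-1/37) = T*(1/17) + 3*(-37) = T/17 - 111 = -111 + T/17)
t((23 - 23) + 8, 16) - 1*(-65) = (-111 + (1/17)*16) - 1*(-65) = (-111 + 16/17) + 65 = -1871/17 + 65 = -766/17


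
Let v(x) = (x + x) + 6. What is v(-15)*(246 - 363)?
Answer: 2808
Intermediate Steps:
v(x) = 6 + 2*x (v(x) = 2*x + 6 = 6 + 2*x)
v(-15)*(246 - 363) = (6 + 2*(-15))*(246 - 363) = (6 - 30)*(-117) = -24*(-117) = 2808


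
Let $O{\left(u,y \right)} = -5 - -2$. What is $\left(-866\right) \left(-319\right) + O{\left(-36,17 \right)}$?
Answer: $276251$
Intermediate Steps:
$O{\left(u,y \right)} = -3$ ($O{\left(u,y \right)} = -5 + 2 = -3$)
$\left(-866\right) \left(-319\right) + O{\left(-36,17 \right)} = \left(-866\right) \left(-319\right) - 3 = 276254 - 3 = 276251$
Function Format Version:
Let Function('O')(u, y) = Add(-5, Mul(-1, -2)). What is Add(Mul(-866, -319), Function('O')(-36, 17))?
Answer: 276251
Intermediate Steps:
Function('O')(u, y) = -3 (Function('O')(u, y) = Add(-5, 2) = -3)
Add(Mul(-866, -319), Function('O')(-36, 17)) = Add(Mul(-866, -319), -3) = Add(276254, -3) = 276251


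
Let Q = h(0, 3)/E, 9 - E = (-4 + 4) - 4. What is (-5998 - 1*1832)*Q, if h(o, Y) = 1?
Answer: -7830/13 ≈ -602.31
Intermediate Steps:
E = 13 (E = 9 - ((-4 + 4) - 4) = 9 - (0 - 4) = 9 - 1*(-4) = 9 + 4 = 13)
Q = 1/13 ≈ 0.076923
(-5998 - 1*1832)*Q = (-5998 - 1*1832)*(1/13) = (-5998 - 1832)*(1/13) = -7830*1/13 = -7830/13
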